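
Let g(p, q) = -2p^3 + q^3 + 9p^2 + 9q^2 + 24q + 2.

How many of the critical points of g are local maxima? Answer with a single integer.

g separates as a function of p plus a function of q, so ∇g=0 decouples.
∂g/∂p = -6p(p - 3) = 0 at p ∈ {0, 3}; ∂g/∂q = 3(q + 2)(q + 4) = 0 at q ∈ {-4, -2}.
The Hessian is diagonal: diag(g_pp, g_qq). Second derivatives: g_pp(0)=18, g_pp(3)=-18; g_qq(-4)=-6, g_qq(-2)=6.
Local maxima occur where both diagonal entries negative: (3, -4). Count: 1.

1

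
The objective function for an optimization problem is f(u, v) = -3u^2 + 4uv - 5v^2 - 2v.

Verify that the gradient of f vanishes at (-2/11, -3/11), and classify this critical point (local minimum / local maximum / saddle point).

local maximum

∇f = (-6u + 4v, 4u - 10v - 2); substituting (-2/11, -3/11) gives ∇f = (0, 0), so (-2/11, -3/11) is indeed a critical point.
The Hessian of f is constant: H = [[-6, 4], [4, -10]].
det(H) = (-6)·(-10) − 4² = 44.
det(H) > 0 and tr(H) = -16 < 0, so H is negative definite and the point is a local maximum.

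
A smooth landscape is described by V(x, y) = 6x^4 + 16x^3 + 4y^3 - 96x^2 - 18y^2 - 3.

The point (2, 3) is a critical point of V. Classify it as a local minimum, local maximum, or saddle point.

local minimum

The mixed partial ∂²V/∂x∂y is 0, so the Hessian at any point is diag(V_xx, V_yy) = diag(24(3x^2 + 4x - 8), 12(2y - 3)).
At (2, 3): H = diag(288, 36).
Both eigenvalues are positive, so H is positive definite: a local minimum.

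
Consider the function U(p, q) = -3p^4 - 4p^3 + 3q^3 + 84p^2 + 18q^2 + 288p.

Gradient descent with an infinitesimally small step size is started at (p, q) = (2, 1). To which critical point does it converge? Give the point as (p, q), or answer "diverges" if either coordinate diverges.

(-2, 0)

U is separable, so gradient descent decouples: p follows -∂U/∂p, q follows -∂U/∂q.
∂U/∂p = -12(p - 4)(p + 2)(p + 3); at p=2 this is 480, so p decreases.
∂U/∂q = 9q(q + 4); at q=1 this is 45, so q decreases.
p converges to its nearest critical value -2 (a local min of the p-part); q converges to 0. The iterate converges to (-2, 0).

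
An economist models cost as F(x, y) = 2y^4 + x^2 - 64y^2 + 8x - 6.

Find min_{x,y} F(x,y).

-534

F(x,y) separates as P(x) + Q(y) − 6, so its minimum is min P + min Q − 6.
P'(x) = 2x + 8 vanishes at x ∈ {-4}; Q'(y) = 8y(y - 4)(y + 4) vanishes at y ∈ {-4, 0, 4}.
Local minima of P (where P''>0): P(-4)=-16. Local minima of Q: Q(-4)=-512, Q(4)=-512.
So the global minimum of F is P(-4) + Q(-4) − 6 = -16 − 512 − 6 = -534, attained at (-4, -4).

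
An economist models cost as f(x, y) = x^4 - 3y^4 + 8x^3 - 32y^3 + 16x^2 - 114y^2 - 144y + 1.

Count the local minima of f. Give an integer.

f separates as a function of x plus a function of y, so ∇f=0 decouples.
∂f/∂x = 4x(x + 2)(x + 4) = 0 at x ∈ {-4, -2, 0}; ∂f/∂y = -12(y + 1)(y + 3)(y + 4) = 0 at y ∈ {-4, -3, -1}.
The Hessian is diagonal: diag(f_xx, f_yy). Second derivatives: f_xx(-4)=32, f_xx(-2)=-16, f_xx(0)=32; f_yy(-4)=-36, f_yy(-3)=24, f_yy(-1)=-72.
Local minima occur where both diagonal entries positive: (-4, -3), (0, -3). Count: 2.

2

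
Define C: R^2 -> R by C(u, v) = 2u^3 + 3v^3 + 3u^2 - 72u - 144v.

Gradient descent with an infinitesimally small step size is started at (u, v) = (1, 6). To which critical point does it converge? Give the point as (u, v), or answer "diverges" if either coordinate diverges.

C is separable, so gradient descent decouples: u follows -∂C/∂u, v follows -∂C/∂v.
∂C/∂u = 6(u - 3)(u + 4); at u=1 this is -60, so u increases.
∂C/∂v = 9(v - 4)(v + 4); at v=6 this is 180, so v decreases.
u converges to its nearest critical value 3 (a local min of the u-part); v converges to 4. The iterate converges to (3, 4).

(3, 4)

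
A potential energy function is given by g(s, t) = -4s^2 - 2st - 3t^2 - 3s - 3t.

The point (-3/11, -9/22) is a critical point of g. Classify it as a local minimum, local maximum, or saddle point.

The Hessian of g is constant: H = [[-8, -2], [-2, -6]].
det(H) = (-8)·(-6) − (-2)² = 44.
det(H) > 0 and tr(H) = -14 < 0, so H is negative definite and the point is a local maximum.

local maximum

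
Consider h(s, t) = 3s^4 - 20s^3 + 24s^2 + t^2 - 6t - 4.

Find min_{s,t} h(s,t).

-141

h(s,t) separates as P(s) + Q(t) − 4, so its minimum is min P + min Q − 4.
P'(s) = 12s(s - 4)(s - 1) vanishes at s ∈ {0, 1, 4}; Q'(t) = 2(t - 3) vanishes at t ∈ {3}.
Local minima of P (where P''>0): P(0)=0, P(4)=-128. Local minima of Q: Q(3)=-9.
So the global minimum of h is P(4) + Q(3) − 4 = -128 − 9 − 4 = -141, attained at (4, 3).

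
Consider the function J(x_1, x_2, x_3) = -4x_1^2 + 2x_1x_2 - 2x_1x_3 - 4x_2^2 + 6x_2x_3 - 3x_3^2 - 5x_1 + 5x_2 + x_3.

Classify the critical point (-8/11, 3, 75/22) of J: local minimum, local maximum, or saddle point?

The Hessian is constant: H = [[-8, 2, -2], [2, -8, 6], [-2, 6, -6]].
Leading principal minors: Δ₁ = -8, Δ₂ = 60, Δ₃ = -88.
The minors alternate sign starting negative (−, +, −), so H is negative definite: a local maximum.

local maximum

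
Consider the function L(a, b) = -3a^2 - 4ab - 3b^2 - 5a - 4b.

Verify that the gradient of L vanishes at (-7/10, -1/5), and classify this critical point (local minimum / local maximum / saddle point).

local maximum

∇L = (-6a - 4b - 5, -4a - 6b - 4); substituting (-7/10, -1/5) gives ∇L = (0, 0), so (-7/10, -1/5) is indeed a critical point.
The Hessian of L is constant: H = [[-6, -4], [-4, -6]].
det(H) = (-6)·(-6) − (-4)² = 20.
det(H) > 0 and tr(H) = -12 < 0, so H is negative definite and the point is a local maximum.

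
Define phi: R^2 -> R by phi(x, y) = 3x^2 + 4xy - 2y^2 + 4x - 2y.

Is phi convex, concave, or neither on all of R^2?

phi is quadratic, so its Hessian is the constant matrix H = [[6, 4], [4, -4]].
det(H) = -40, tr(H) = 2.
det(H) < 0, so H is indefinite: neither convex nor concave.

neither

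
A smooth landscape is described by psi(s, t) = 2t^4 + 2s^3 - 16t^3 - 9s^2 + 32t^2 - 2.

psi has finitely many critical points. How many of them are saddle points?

3

psi separates as a function of s plus a function of t, so ∇psi=0 decouples.
∂psi/∂s = 6s(s - 3) = 0 at s ∈ {0, 3}; ∂psi/∂t = 8t(t - 4)(t - 2) = 0 at t ∈ {0, 2, 4}.
The Hessian is diagonal: diag(psi_ss, psi_tt). Second derivatives: psi_ss(0)=-18, psi_ss(3)=18; psi_tt(0)=64, psi_tt(2)=-32, psi_tt(4)=64.
Saddle points occur where the two diagonal entries have opposite signs: (0, 0), (0, 4), (3, 2). Count: 3.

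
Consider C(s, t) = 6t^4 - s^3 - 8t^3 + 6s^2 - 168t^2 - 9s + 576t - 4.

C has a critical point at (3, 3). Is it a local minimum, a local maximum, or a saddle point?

The mixed partial ∂²C/∂s∂t is 0, so the Hessian at any point is diag(C_ss, C_tt) = diag(6(-s + 2), 24(3t^2 - 2t - 14)).
At (3, 3): H = diag(-6, 168).
The eigenvalues have opposite signs, so H is indefinite: a saddle point.

saddle point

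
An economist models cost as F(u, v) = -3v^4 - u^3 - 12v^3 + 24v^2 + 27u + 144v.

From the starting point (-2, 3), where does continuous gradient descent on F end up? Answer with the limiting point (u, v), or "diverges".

diverges

F is separable, so gradient descent decouples: u follows -∂F/∂u, v follows -∂F/∂v.
∂F/∂u = -3(u - 3)(u + 3); at u=-2 this is 15, so u decreases.
∂F/∂v = -12(v - 2)(v + 2)(v + 3); at v=3 this is -360, so v increases.
The v-coordinate has no critical point in that direction and runs off to infinity.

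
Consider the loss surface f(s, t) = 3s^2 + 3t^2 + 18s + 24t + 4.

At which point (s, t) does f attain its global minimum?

f(s,t) separates as P(s) + Q(t) + 4, so its minimum is min P + min Q + 4.
P'(s) = 6s + 18 vanishes at s ∈ {-3}; Q'(t) = 6(t + 4) vanishes at t ∈ {-4}.
Local minima of P (where P''>0): P(-3)=-27. Local minima of Q: Q(-4)=-48.
So the global minimum of f is P(-3) + Q(-4) + 4 = -27 − 48 + 4 = -71, attained at (-3, -4).

(-3, -4)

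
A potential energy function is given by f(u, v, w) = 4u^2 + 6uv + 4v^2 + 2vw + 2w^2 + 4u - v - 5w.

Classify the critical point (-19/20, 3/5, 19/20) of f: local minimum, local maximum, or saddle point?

The Hessian is constant: H = [[8, 6, 0], [6, 8, 2], [0, 2, 4]].
Leading principal minors: Δ₁ = 8, Δ₂ = 28, Δ₃ = 80.
All leading minors are positive, so H is positive definite: a local minimum.

local minimum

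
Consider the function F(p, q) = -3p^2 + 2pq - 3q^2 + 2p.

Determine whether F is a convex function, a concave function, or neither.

F is quadratic, so its Hessian is the constant matrix H = [[-6, 2], [2, -6]].
det(H) = 32, tr(H) = -12.
det(H) > 0 and tr(H) < 0, so H is negative definite everywhere: concave.

concave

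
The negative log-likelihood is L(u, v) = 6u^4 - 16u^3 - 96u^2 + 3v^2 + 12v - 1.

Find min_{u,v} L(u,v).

-1037

L(u,v) separates as P(u) + Q(v) − 1, so its minimum is min P + min Q − 1.
P'(u) = 24u(u - 4)(u + 2) vanishes at u ∈ {-2, 0, 4}; Q'(v) = 6v + 12 vanishes at v ∈ {-2}.
Local minima of P (where P''>0): P(-2)=-160, P(4)=-1024. Local minima of Q: Q(-2)=-12.
So the global minimum of L is P(4) + Q(-2) − 1 = -1024 − 12 − 1 = -1037, attained at (4, -2).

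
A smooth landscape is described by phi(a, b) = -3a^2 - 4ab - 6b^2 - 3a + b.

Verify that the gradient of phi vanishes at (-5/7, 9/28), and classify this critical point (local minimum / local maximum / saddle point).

∇phi = (-6a - 4b - 3, -4a - 12b + 1); substituting (-5/7, 9/28) gives ∇phi = (0, 0), so (-5/7, 9/28) is indeed a critical point.
The Hessian of phi is constant: H = [[-6, -4], [-4, -12]].
det(H) = (-6)·(-12) − (-4)² = 56.
det(H) > 0 and tr(H) = -18 < 0, so H is negative definite and the point is a local maximum.

local maximum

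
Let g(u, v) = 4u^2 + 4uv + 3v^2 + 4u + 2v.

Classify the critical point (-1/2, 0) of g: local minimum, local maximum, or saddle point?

local minimum

The Hessian of g is constant: H = [[8, 4], [4, 6]].
det(H) = 8·6 − 4² = 32.
det(H) > 0 and tr(H) = 14 > 0, so H is positive definite and the point is a local minimum.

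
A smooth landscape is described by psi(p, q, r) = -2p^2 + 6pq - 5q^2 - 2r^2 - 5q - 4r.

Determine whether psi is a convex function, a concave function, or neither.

psi is quadratic, so its Hessian is the constant matrix H = [[-4, 6, 0], [6, -10, 0], [0, 0, -4]].
Leading principal minors: -4, 4, -16.
Signs alternate −, +, − ⇒ H ≺ 0 ⇒ concave.

concave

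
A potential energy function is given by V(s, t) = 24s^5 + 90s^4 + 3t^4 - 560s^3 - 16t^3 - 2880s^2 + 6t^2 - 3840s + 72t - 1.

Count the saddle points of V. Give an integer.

6

V separates as a function of s plus a function of t, so ∇V=0 decouples.
∂V/∂s = 120(s - 4)(s + 1)(s + 2)(s + 4) = 0 at s ∈ {-4, -2, -1, 4}; ∂V/∂t = 12(t - 3)(t - 2)(t + 1) = 0 at t ∈ {-1, 2, 3}.
The Hessian is diagonal: diag(V_ss, V_tt). Second derivatives: V_ss(-4)=-5760, V_ss(-2)=1440, V_ss(-1)=-1800, V_ss(4)=28800; V_tt(-1)=144, V_tt(2)=-36, V_tt(3)=48.
Saddle points occur where the two diagonal entries have opposite signs: (-4, -1), (-4, 3), (-2, 2), (-1, -1), (-1, 3), (4, 2). Count: 6.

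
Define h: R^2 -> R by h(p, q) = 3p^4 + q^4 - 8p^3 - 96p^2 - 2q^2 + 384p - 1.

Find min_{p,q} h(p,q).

h(p,q) separates as A(p) + B(q) − 1, so its minimum is min A + min B − 1.
A'(p) = 12(p - 4)(p - 2)(p + 4) vanishes at p ∈ {-4, 2, 4}; B'(q) = 4q(q - 1)(q + 1) vanishes at q ∈ {-1, 0, 1}.
Local minima of A (where A''>0): A(-4)=-1792, A(4)=256. Local minima of B: B(-1)=-1, B(1)=-1.
So the global minimum of h is A(-4) + B(-1) − 1 = -1792 − 1 − 1 = -1794, attained at (-4, -1).

-1794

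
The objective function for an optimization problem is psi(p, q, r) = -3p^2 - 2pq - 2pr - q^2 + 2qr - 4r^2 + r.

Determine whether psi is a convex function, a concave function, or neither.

psi is quadratic, so its Hessian is the constant matrix H = [[-6, -2, -2], [-2, -2, 2], [-2, 2, -8]].
Leading principal minors: -6, 8, -16.
Signs alternate −, +, − ⇒ H ≺ 0 ⇒ concave.

concave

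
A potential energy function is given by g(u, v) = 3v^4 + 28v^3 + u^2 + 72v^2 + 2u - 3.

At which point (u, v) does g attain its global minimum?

(-1, 0)

g(u,v) separates as P(u) + Q(v) − 3, so its minimum is min P + min Q − 3.
P'(u) = 2u + 2 vanishes at u ∈ {-1}; Q'(v) = 12v(v + 3)(v + 4) vanishes at v ∈ {-4, -3, 0}.
Local minima of P (where P''>0): P(-1)=-1. Local minima of Q: Q(-4)=128, Q(0)=0.
So the global minimum of g is P(-1) + Q(0) − 3 = -1 + 0 − 3 = -4, attained at (-1, 0).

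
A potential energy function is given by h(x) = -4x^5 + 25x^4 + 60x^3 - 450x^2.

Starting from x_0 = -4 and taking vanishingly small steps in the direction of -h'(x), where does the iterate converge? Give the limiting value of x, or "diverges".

h'(x) = -20x(x - 5)(x - 3)(x + 3), so h'(-4) = -5040.
Gradient descent moves in the -h' direction, i.e. x is increasing.
The nearest critical point in that direction is x = -3, where h'' = 2880 > 0 (a local minimum). The iterate converges there.

-3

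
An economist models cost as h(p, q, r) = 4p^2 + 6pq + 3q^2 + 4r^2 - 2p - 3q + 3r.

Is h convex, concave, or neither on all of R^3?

h is quadratic, so its Hessian is the constant matrix H = [[8, 6, 0], [6, 6, 0], [0, 0, 8]].
Leading principal minors: 8, 12, 96.
All positive ⇒ H ≻ 0 ⇒ convex.

convex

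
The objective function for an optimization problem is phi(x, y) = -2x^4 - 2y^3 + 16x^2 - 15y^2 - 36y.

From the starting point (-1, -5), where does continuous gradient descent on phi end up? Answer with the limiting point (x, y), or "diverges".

phi is separable, so gradient descent decouples: x follows -∂phi/∂x, y follows -∂phi/∂y.
∂phi/∂x = -8x(x - 2)(x + 2); at x=-1 this is -24, so x increases.
∂phi/∂y = -6(y + 2)(y + 3); at y=-5 this is -36, so y increases.
x converges to its nearest critical value 0 (a local min of the x-part); y converges to -3. The iterate converges to (0, -3).

(0, -3)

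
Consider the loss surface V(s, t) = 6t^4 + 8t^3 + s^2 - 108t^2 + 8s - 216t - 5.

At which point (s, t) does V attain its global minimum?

V(s,t) separates as P(s) + Q(t) − 5, so its minimum is min P + min Q − 5.
P'(s) = 2s + 8 vanishes at s ∈ {-4}; Q'(t) = 24(t - 3)(t + 1)(t + 3) vanishes at t ∈ {-3, -1, 3}.
Local minima of P (where P''>0): P(-4)=-16. Local minima of Q: Q(-3)=-54, Q(3)=-918.
So the global minimum of V is P(-4) + Q(3) − 5 = -16 − 918 − 5 = -939, attained at (-4, 3).

(-4, 3)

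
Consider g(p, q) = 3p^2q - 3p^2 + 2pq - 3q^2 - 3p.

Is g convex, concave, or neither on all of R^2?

The term 3p^2q is cubic, so the Hessian is not constant.
∂²g/∂p² = 6q - 6, which takes both signs as q varies (negative for sufficiently negative q). A diagonal entry of the Hessian changing sign means the Hessian is neither positive- nor negative-semidefinite on all of R^2.

neither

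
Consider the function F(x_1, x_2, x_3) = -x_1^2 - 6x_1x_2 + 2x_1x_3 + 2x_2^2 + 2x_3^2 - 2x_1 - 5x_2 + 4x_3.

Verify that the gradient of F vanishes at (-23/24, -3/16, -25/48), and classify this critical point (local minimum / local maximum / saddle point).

saddle point

∇F = (-2x_1 - 6x_2 + 2x_3 - 2, -6x_1 + 4x_2 - 5, 2x_1 + 4x_3 + 4); substituting (-23/24, -3/16, -25/48) gives ∇F = (0, 0, 0), so (-23/24, -3/16, -25/48) is indeed a critical point.
The Hessian is constant: H = [[-2, -6, 2], [-6, 4, 0], [2, 0, 4]].
Leading principal minors: Δ₁ = -2, Δ₂ = -44, Δ₃ = -192.
The minors fit neither the all-positive nor the alternating-sign pattern, so H is indefinite: a saddle point.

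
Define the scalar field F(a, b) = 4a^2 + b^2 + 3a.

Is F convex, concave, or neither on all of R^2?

F is quadratic, so its Hessian is the constant matrix H = [[8, 0], [0, 2]].
det(H) = 16, tr(H) = 10.
det(H) > 0 and tr(H) > 0, so H is positive definite everywhere: convex.

convex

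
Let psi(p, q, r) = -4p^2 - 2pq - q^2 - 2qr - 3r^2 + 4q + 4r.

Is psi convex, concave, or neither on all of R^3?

psi is quadratic, so its Hessian is the constant matrix H = [[-8, -2, 0], [-2, -2, -2], [0, -2, -6]].
Leading principal minors: -8, 12, -40.
Signs alternate −, +, − ⇒ H ≺ 0 ⇒ concave.

concave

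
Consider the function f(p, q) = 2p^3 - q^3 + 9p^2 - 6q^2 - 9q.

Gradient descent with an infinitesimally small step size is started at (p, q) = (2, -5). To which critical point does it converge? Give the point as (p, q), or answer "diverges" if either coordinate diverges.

f is separable, so gradient descent decouples: p follows -∂f/∂p, q follows -∂f/∂q.
∂f/∂p = 6p(p + 3); at p=2 this is 60, so p decreases.
∂f/∂q = -3(q + 1)(q + 3); at q=-5 this is -24, so q increases.
p converges to its nearest critical value 0 (a local min of the p-part); q converges to -3. The iterate converges to (0, -3).

(0, -3)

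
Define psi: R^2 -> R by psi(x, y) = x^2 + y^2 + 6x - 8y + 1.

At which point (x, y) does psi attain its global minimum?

psi(x,y) separates as P(x) + Q(y) + 1, so its minimum is min P + min Q + 1.
P'(x) = 2x + 6 vanishes at x ∈ {-3}; Q'(y) = 2y - 8 vanishes at y ∈ {4}.
Local minima of P (where P''>0): P(-3)=-9. Local minima of Q: Q(4)=-16.
So the global minimum of psi is P(-3) + Q(4) + 1 = -9 − 16 + 1 = -24, attained at (-3, 4).

(-3, 4)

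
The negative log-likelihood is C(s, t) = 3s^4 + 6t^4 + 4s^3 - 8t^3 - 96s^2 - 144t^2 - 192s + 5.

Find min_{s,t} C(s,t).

C(s,t) separates as P(s) + Q(t) + 5, so its minimum is min P + min Q + 5.
P'(s) = 12(s - 4)(s + 1)(s + 4) vanishes at s ∈ {-4, -1, 4}; Q'(t) = 24t(t - 4)(t + 3) vanishes at t ∈ {-3, 0, 4}.
Local minima of P (where P''>0): P(-4)=-256, P(4)=-1280. Local minima of Q: Q(-3)=-594, Q(4)=-1280.
So the global minimum of C is P(4) + Q(4) + 5 = -1280 − 1280 + 5 = -2555, attained at (4, 4).

-2555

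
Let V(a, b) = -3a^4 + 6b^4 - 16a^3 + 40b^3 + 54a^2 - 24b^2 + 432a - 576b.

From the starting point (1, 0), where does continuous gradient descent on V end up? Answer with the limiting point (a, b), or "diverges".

V is separable, so gradient descent decouples: a follows -∂V/∂a, b follows -∂V/∂b.
∂V/∂a = -12(a - 3)(a + 3)(a + 4); at a=1 this is 480, so a decreases.
∂V/∂b = 24(b - 2)(b + 3)(b + 4); at b=0 this is -576, so b increases.
a converges to its nearest critical value -3 (a local min of the a-part); b converges to 2. The iterate converges to (-3, 2).

(-3, 2)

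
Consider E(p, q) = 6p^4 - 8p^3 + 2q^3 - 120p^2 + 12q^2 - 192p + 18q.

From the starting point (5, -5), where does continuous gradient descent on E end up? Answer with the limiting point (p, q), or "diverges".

E is separable, so gradient descent decouples: p follows -∂E/∂p, q follows -∂E/∂q.
∂E/∂p = 24(p - 4)(p + 1)(p + 2); at p=5 this is 1008, so p decreases.
∂E/∂q = 6(q + 1)(q + 3); at q=-5 this is 48, so q decreases.
The q-coordinate has no critical point in that direction and runs off to infinity.

diverges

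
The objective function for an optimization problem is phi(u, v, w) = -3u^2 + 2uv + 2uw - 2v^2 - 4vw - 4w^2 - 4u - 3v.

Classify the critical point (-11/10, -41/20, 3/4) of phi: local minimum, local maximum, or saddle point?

The Hessian is constant: H = [[-6, 2, 2], [2, -4, -4], [2, -4, -8]].
Leading principal minors: Δ₁ = -6, Δ₂ = 20, Δ₃ = -80.
The minors alternate sign starting negative (−, +, −), so H is negative definite: a local maximum.

local maximum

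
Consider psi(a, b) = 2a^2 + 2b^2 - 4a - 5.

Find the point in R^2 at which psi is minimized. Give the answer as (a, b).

psi(a,b) separates as P(a) + Q(b) − 5, so its minimum is min P + min Q − 5.
P'(a) = 4a - 4 vanishes at a ∈ {1}; Q'(b) = 4b vanishes at b ∈ {0}.
Local minima of P (where P''>0): P(1)=-2. Local minima of Q: Q(0)=0.
So the global minimum of psi is P(1) + Q(0) − 5 = -2 + 0 − 5 = -7, attained at (1, 0).

(1, 0)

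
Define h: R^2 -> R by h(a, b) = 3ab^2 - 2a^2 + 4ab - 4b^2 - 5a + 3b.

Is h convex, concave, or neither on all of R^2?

neither

The term 3ab^2 is cubic, so the Hessian is not constant.
∂²h/∂b² = 6a - 8, which takes both signs as a varies (negative for sufficiently negative a). A diagonal entry of the Hessian changing sign means the Hessian is neither positive- nor negative-semidefinite on all of R^2.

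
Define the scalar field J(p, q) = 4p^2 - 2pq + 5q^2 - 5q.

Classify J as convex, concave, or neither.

J is quadratic, so its Hessian is the constant matrix H = [[8, -2], [-2, 10]].
det(H) = 76, tr(H) = 18.
det(H) > 0 and tr(H) > 0, so H is positive definite everywhere: convex.

convex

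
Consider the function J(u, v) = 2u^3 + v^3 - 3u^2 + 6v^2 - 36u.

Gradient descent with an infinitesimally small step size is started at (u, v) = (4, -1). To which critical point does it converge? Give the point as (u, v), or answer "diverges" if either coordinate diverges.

J is separable, so gradient descent decouples: u follows -∂J/∂u, v follows -∂J/∂v.
∂J/∂u = 6(u - 3)(u + 2); at u=4 this is 36, so u decreases.
∂J/∂v = 3v(v + 4); at v=-1 this is -9, so v increases.
u converges to its nearest critical value 3 (a local min of the u-part); v converges to 0. The iterate converges to (3, 0).

(3, 0)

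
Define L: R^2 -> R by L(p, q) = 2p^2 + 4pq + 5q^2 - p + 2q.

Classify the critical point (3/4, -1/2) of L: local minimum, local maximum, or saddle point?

The Hessian of L is constant: H = [[4, 4], [4, 10]].
det(H) = 4·10 − 4² = 24.
det(H) > 0 and tr(H) = 14 > 0, so H is positive definite and the point is a local minimum.

local minimum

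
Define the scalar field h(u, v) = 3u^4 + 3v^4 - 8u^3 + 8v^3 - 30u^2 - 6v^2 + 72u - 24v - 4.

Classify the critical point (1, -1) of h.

local maximum

The mixed partial ∂²h/∂u∂v is 0, so the Hessian at any point is diag(h_uu, h_vv) = diag(12(3u^2 - 4u - 5), 12(3v^2 + 4v - 1)).
At (1, -1): H = diag(-72, -24).
Both eigenvalues are negative, so H is negative definite: a local maximum.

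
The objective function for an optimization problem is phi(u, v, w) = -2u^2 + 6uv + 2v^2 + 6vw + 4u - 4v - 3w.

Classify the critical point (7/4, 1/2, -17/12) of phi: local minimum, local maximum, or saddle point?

The Hessian is constant: H = [[-4, 6, 0], [6, 4, 6], [0, 6, 0]].
Leading principal minors: Δ₁ = -4, Δ₂ = -52, Δ₃ = 144.
The minors fit neither the all-positive nor the alternating-sign pattern, so H is indefinite: a saddle point.

saddle point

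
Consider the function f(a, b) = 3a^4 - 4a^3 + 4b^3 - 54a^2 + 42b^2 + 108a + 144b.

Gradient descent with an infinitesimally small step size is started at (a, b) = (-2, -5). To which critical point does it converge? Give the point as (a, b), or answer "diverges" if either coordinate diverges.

f is separable, so gradient descent decouples: a follows -∂f/∂a, b follows -∂f/∂b.
∂f/∂a = 12(a - 3)(a - 1)(a + 3); at a=-2 this is 180, so a decreases.
∂f/∂b = 12(b + 3)(b + 4); at b=-5 this is 24, so b decreases.
The b-coordinate has no critical point in that direction and runs off to infinity.

diverges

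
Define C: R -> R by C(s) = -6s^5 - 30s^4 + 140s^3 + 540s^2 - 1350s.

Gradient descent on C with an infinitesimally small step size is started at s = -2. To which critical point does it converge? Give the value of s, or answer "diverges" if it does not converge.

1

C'(s) = -30(s - 3)(s - 1)(s + 3)(s + 5), so C'(-2) = -1350.
Gradient descent moves in the -C' direction, i.e. s is increasing.
The nearest critical point in that direction is s = 1, where C'' = 1440 > 0 (a local minimum). The iterate converges there.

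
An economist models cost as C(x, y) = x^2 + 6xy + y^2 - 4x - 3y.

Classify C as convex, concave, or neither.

neither

C is quadratic, so its Hessian is the constant matrix H = [[2, 6], [6, 2]].
det(H) = -32, tr(H) = 4.
det(H) < 0, so H is indefinite: neither convex nor concave.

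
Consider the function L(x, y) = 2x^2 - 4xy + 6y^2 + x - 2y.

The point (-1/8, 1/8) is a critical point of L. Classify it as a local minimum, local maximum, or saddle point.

The Hessian of L is constant: H = [[4, -4], [-4, 12]].
det(H) = 4·12 − (-4)² = 32.
det(H) > 0 and tr(H) = 16 > 0, so H is positive definite and the point is a local minimum.

local minimum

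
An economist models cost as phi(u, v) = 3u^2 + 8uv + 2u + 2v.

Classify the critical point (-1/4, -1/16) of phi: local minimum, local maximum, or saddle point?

saddle point

The Hessian of phi is constant: H = [[6, 8], [8, 0]].
det(H) = 6·0 − 8² = -64.
Since det(H) < 0, H is indefinite and the critical point is a saddle point.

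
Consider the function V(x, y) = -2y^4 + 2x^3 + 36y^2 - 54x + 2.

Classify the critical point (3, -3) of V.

The mixed partial ∂²V/∂x∂y is 0, so the Hessian at any point is diag(V_xx, V_yy) = diag(12x, 24(-y^2 + 3)).
At (3, -3): H = diag(36, -144).
The eigenvalues have opposite signs, so H is indefinite: a saddle point.

saddle point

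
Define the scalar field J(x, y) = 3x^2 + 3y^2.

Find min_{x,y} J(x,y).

0

J(x,y) separates as P(x) + Q(y), so its minimum is min P + min Q.
P'(x) = 6x vanishes at x ∈ {0}; Q'(y) = 6y vanishes at y ∈ {0}.
Local minima of P (where P''>0): P(0)=0. Local minima of Q: Q(0)=0.
So the global minimum of J is P(0) + Q(0) = 0 + 0 = 0, attained at (0, 0).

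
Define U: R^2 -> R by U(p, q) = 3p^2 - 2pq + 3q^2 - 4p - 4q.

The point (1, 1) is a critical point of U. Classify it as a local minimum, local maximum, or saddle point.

The Hessian of U is constant: H = [[6, -2], [-2, 6]].
det(H) = 6·6 − (-2)² = 32.
det(H) > 0 and tr(H) = 12 > 0, so H is positive definite and the point is a local minimum.

local minimum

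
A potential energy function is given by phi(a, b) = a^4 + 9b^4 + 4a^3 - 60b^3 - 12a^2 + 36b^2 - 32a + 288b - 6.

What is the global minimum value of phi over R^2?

-253

phi(a,b) separates as P(a) + Q(b) − 6, so its minimum is min P + min Q − 6.
P'(a) = 4(a - 2)(a + 1)(a + 4) vanishes at a ∈ {-4, -1, 2}; Q'(b) = 36(b - 4)(b - 2)(b + 1) vanishes at b ∈ {-1, 2, 4}.
Local minima of P (where P''>0): P(-4)=-64, P(2)=-64. Local minima of Q: Q(-1)=-183, Q(4)=192.
So the global minimum of phi is P(-4) + Q(-1) − 6 = -64 − 183 − 6 = -253, attained at (-4, -1).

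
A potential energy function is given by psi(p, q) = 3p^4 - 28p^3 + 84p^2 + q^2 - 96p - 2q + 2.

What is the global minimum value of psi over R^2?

-63

psi(p,q) separates as A(p) + B(q) + 2, so its minimum is min A + min B + 2.
A'(p) = 12(p - 4)(p - 2)(p - 1) vanishes at p ∈ {1, 2, 4}; B'(q) = 2q - 2 vanishes at q ∈ {1}.
Local minima of A (where A''>0): A(1)=-37, A(4)=-64. Local minima of B: B(1)=-1.
So the global minimum of psi is A(4) + B(1) + 2 = -64 − 1 + 2 = -63, attained at (4, 1).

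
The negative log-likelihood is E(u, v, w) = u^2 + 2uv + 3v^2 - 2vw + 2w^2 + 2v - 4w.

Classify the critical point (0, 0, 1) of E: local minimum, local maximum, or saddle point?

local minimum

The Hessian is constant: H = [[2, 2, 0], [2, 6, -2], [0, -2, 4]].
Leading principal minors: Δ₁ = 2, Δ₂ = 8, Δ₃ = 24.
All leading minors are positive, so H is positive definite: a local minimum.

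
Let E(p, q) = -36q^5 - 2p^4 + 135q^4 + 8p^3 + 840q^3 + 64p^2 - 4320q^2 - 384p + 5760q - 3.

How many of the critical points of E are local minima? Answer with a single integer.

2

E separates as a function of p plus a function of q, so ∇E=0 decouples.
∂E/∂p = -8(p - 4)(p - 3)(p + 4) = 0 at p ∈ {-4, 3, 4}; ∂E/∂q = -180(q - 4)(q - 2)(q - 1)(q + 4) = 0 at q ∈ {-4, 1, 2, 4}.
The Hessian is diagonal: diag(E_pp, E_qq). Second derivatives: E_pp(-4)=-448, E_pp(3)=56, E_pp(4)=-64; E_qq(-4)=43200, E_qq(1)=-2700, E_qq(2)=2160, E_qq(4)=-8640.
Local minima occur where both diagonal entries positive: (3, -4), (3, 2). Count: 2.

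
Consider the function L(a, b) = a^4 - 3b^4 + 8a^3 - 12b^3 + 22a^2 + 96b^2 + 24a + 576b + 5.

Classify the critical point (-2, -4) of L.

The mixed partial ∂²L/∂a∂b is 0, so the Hessian at any point is diag(L_aa, L_bb) = diag(4(3a^2 + 12a + 11), 12(-3b^2 - 6b + 16)).
At (-2, -4): H = diag(-4, -96).
Both eigenvalues are negative, so H is negative definite: a local maximum.

local maximum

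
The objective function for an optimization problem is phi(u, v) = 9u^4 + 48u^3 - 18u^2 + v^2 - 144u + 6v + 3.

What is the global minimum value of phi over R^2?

phi(u,v) separates as P(u) + Q(v) + 3, so its minimum is min P + min Q + 3.
P'(u) = 36(u - 1)(u + 1)(u + 4) vanishes at u ∈ {-4, -1, 1}; Q'(v) = 2v + 6 vanishes at v ∈ {-3}.
Local minima of P (where P''>0): P(-4)=-480, P(1)=-105. Local minima of Q: Q(-3)=-9.
So the global minimum of phi is P(-4) + Q(-3) + 3 = -480 − 9 + 3 = -486, attained at (-4, -3).

-486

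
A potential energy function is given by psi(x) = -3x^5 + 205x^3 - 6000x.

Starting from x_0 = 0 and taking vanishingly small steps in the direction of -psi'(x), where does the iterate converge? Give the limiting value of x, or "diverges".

4

psi'(x) = -15(x - 5)(x - 4)(x + 4)(x + 5), so psi'(0) = -6000.
Gradient descent moves in the -psi' direction, i.e. x is increasing.
The nearest critical point in that direction is x = 4, where psi'' = 1080 > 0 (a local minimum). The iterate converges there.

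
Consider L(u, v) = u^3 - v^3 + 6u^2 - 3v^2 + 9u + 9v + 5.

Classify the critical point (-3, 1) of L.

local maximum

The mixed partial ∂²L/∂u∂v is 0, so the Hessian at any point is diag(L_uu, L_vv) = diag(6(u + 2), -6(v + 1)).
At (-3, 1): H = diag(-6, -12).
Both eigenvalues are negative, so H is negative definite: a local maximum.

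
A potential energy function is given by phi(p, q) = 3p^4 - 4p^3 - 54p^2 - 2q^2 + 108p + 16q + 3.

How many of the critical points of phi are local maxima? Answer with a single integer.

1

phi separates as a function of p plus a function of q, so ∇phi=0 decouples.
∂phi/∂p = 12(p - 3)(p - 1)(p + 3) = 0 at p ∈ {-3, 1, 3}; ∂phi/∂q = -4(q - 4) = 0 at q ∈ {4}.
The Hessian is diagonal: diag(phi_pp, phi_qq). Second derivatives: phi_pp(-3)=288, phi_pp(1)=-96, phi_pp(3)=144; phi_qq(4)=-4.
Local maxima occur where both diagonal entries negative: (1, 4). Count: 1.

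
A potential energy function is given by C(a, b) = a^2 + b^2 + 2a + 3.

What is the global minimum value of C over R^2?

2

C(a,b) separates as P(a) + Q(b) + 3, so its minimum is min P + min Q + 3.
P'(a) = 2a + 2 vanishes at a ∈ {-1}; Q'(b) = 2b vanishes at b ∈ {0}.
Local minima of P (where P''>0): P(-1)=-1. Local minima of Q: Q(0)=0.
So the global minimum of C is P(-1) + Q(0) + 3 = -1 + 0 + 3 = 2, attained at (-1, 0).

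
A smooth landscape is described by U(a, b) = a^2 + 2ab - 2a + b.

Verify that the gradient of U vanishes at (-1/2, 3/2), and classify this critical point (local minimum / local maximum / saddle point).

saddle point

∇U = (2a + 2b - 2, 2a + 1); substituting (-1/2, 3/2) gives ∇U = (0, 0), so (-1/2, 3/2) is indeed a critical point.
The Hessian of U is constant: H = [[2, 2], [2, 0]].
det(H) = 2·0 − 2² = -4.
Since det(H) < 0, H is indefinite and the critical point is a saddle point.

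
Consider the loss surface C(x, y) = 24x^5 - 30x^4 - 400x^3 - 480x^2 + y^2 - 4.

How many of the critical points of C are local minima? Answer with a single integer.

2

C separates as a function of x plus a function of y, so ∇C=0 decouples.
∂C/∂x = 120x(x - 4)(x + 1)(x + 2) = 0 at x ∈ {-2, -1, 0, 4}; ∂C/∂y = 2y = 0 at y ∈ {0}.
The Hessian is diagonal: diag(C_xx, C_yy). Second derivatives: C_xx(-2)=-1440, C_xx(-1)=600, C_xx(0)=-960, C_xx(4)=14400; C_yy(0)=2.
Local minima occur where both diagonal entries positive: (-1, 0), (4, 0). Count: 2.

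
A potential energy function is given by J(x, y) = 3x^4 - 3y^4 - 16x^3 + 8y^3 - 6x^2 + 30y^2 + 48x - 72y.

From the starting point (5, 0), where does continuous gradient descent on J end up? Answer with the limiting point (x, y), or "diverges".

(4, 1)

J is separable, so gradient descent decouples: x follows -∂J/∂x, y follows -∂J/∂y.
∂J/∂x = 12(x - 4)(x - 1)(x + 1); at x=5 this is 288, so x decreases.
∂J/∂y = -12(y - 3)(y - 1)(y + 2); at y=0 this is -72, so y increases.
x converges to its nearest critical value 4 (a local min of the x-part); y converges to 1. The iterate converges to (4, 1).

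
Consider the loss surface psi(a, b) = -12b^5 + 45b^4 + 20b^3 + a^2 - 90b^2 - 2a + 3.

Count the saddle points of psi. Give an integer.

2

psi separates as a function of a plus a function of b, so ∇psi=0 decouples.
∂psi/∂a = 2(a - 1) = 0 at a ∈ {1}; ∂psi/∂b = -60b(b - 3)(b - 1)(b + 1) = 0 at b ∈ {-1, 0, 1, 3}.
The Hessian is diagonal: diag(psi_aa, psi_bb). Second derivatives: psi_aa(1)=2; psi_bb(-1)=480, psi_bb(0)=-180, psi_bb(1)=240, psi_bb(3)=-1440.
Saddle points occur where the two diagonal entries have opposite signs: (1, 0), (1, 3). Count: 2.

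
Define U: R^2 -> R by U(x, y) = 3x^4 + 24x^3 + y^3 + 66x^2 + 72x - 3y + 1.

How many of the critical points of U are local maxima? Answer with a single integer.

1

U separates as a function of x plus a function of y, so ∇U=0 decouples.
∂U/∂x = 12(x + 1)(x + 2)(x + 3) = 0 at x ∈ {-3, -2, -1}; ∂U/∂y = 3(y - 1)(y + 1) = 0 at y ∈ {-1, 1}.
The Hessian is diagonal: diag(U_xx, U_yy). Second derivatives: U_xx(-3)=24, U_xx(-2)=-12, U_xx(-1)=24; U_yy(-1)=-6, U_yy(1)=6.
Local maxima occur where both diagonal entries negative: (-2, -1). Count: 1.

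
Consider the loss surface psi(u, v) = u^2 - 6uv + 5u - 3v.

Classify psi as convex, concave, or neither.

neither

psi is quadratic, so its Hessian is the constant matrix H = [[2, -6], [-6, 0]].
det(H) = -36, tr(H) = 2.
det(H) < 0, so H is indefinite: neither convex nor concave.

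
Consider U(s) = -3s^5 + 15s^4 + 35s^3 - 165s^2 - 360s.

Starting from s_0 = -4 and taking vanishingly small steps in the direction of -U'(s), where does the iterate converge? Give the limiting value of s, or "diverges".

U'(s) = -15(s - 4)(s - 3)(s + 1)(s + 2), so U'(-4) = -5040.
Gradient descent moves in the -U' direction, i.e. s is increasing.
The nearest critical point in that direction is s = -2, where U'' = 450 > 0 (a local minimum). The iterate converges there.

-2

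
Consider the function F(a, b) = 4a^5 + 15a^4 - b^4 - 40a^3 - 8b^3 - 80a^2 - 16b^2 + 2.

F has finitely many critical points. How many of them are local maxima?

F separates as a function of a plus a function of b, so ∇F=0 decouples.
∂F/∂a = 20a(a - 2)(a + 1)(a + 4) = 0 at a ∈ {-4, -1, 0, 2}; ∂F/∂b = -4b(b + 2)(b + 4) = 0 at b ∈ {-4, -2, 0}.
The Hessian is diagonal: diag(F_aa, F_bb). Second derivatives: F_aa(-4)=-1440, F_aa(-1)=180, F_aa(0)=-160, F_aa(2)=720; F_bb(-4)=-32, F_bb(-2)=16, F_bb(0)=-32.
Local maxima occur where both diagonal entries negative: (-4, -4), (-4, 0), (0, -4), (0, 0). Count: 4.

4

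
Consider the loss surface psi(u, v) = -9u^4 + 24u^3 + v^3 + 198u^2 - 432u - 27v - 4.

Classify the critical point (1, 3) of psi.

local minimum

The mixed partial ∂²psi/∂u∂v is 0, so the Hessian at any point is diag(psi_uu, psi_vv) = diag(36(-3u^2 + 4u + 11), 6v).
At (1, 3): H = diag(432, 18).
Both eigenvalues are positive, so H is positive definite: a local minimum.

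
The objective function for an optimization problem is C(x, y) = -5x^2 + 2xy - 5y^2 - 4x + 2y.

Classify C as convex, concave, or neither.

C is quadratic, so its Hessian is the constant matrix H = [[-10, 2], [2, -10]].
det(H) = 96, tr(H) = -20.
det(H) > 0 and tr(H) < 0, so H is negative definite everywhere: concave.

concave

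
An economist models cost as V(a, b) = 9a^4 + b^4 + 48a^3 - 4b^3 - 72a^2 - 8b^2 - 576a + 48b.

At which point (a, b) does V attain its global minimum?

(2, -2)

V(a,b) separates as P(a) + Q(b), so its minimum is min P + min Q.
P'(a) = 36(a - 2)(a + 2)(a + 4) vanishes at a ∈ {-4, -2, 2}; Q'(b) = 4(b - 3)(b - 2)(b + 2) vanishes at b ∈ {-2, 2, 3}.
Local minima of P (where P''>0): P(-4)=384, P(2)=-912. Local minima of Q: Q(-2)=-80, Q(3)=45.
So the global minimum of V is P(2) + Q(-2) = -912 − 80 = -992, attained at (2, -2).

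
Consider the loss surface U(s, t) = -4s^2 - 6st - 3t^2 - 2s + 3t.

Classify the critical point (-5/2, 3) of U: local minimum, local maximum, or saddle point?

The Hessian of U is constant: H = [[-8, -6], [-6, -6]].
det(H) = (-8)·(-6) − (-6)² = 12.
det(H) > 0 and tr(H) = -14 < 0, so H is negative definite and the point is a local maximum.

local maximum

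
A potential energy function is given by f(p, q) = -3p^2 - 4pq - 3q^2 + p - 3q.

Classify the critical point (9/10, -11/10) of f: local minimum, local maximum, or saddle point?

local maximum

The Hessian of f is constant: H = [[-6, -4], [-4, -6]].
det(H) = (-6)·(-6) − (-4)² = 20.
det(H) > 0 and tr(H) = -12 < 0, so H is negative definite and the point is a local maximum.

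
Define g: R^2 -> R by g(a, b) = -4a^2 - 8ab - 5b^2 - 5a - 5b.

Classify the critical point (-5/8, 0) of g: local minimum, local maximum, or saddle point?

local maximum

The Hessian of g is constant: H = [[-8, -8], [-8, -10]].
det(H) = (-8)·(-10) − (-8)² = 16.
det(H) > 0 and tr(H) = -18 < 0, so H is negative definite and the point is a local maximum.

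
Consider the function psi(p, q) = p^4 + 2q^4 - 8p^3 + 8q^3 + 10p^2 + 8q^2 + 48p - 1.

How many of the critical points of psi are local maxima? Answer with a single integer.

psi separates as a function of p plus a function of q, so ∇psi=0 decouples.
∂psi/∂p = 4(p - 4)(p - 3)(p + 1) = 0 at p ∈ {-1, 3, 4}; ∂psi/∂q = 8q(q + 1)(q + 2) = 0 at q ∈ {-2, -1, 0}.
The Hessian is diagonal: diag(psi_pp, psi_qq). Second derivatives: psi_pp(-1)=80, psi_pp(3)=-16, psi_pp(4)=20; psi_qq(-2)=16, psi_qq(-1)=-8, psi_qq(0)=16.
Local maxima occur where both diagonal entries negative: (3, -1). Count: 1.

1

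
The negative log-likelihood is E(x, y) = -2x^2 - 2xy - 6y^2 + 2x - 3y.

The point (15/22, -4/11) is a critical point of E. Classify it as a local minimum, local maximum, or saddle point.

The Hessian of E is constant: H = [[-4, -2], [-2, -12]].
det(H) = (-4)·(-12) − (-2)² = 44.
det(H) > 0 and tr(H) = -16 < 0, so H is negative definite and the point is a local maximum.

local maximum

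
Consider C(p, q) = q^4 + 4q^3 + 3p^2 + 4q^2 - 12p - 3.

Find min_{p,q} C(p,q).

-15

C(p,q) separates as A(p) + B(q) − 3, so its minimum is min A + min B − 3.
A'(p) = 6p - 12 vanishes at p ∈ {2}; B'(q) = 4q(q + 1)(q + 2) vanishes at q ∈ {-2, -1, 0}.
Local minima of A (where A''>0): A(2)=-12. Local minima of B: B(-2)=0, B(0)=0.
So the global minimum of C is A(2) + B(-2) − 3 = -12 + 0 − 3 = -15, attained at (2, -2).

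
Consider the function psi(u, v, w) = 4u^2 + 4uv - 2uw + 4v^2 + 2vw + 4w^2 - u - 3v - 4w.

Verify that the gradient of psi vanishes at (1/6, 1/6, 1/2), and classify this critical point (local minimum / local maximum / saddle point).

∇psi = (8u + 4v - 2w - 1, 4u + 8v + 2w - 3, -2u + 2v + 8w - 4); substituting (1/6, 1/6, 1/2) gives ∇psi = (0, 0, 0), so (1/6, 1/6, 1/2) is indeed a critical point.
The Hessian is constant: H = [[8, 4, -2], [4, 8, 2], [-2, 2, 8]].
Leading principal minors: Δ₁ = 8, Δ₂ = 48, Δ₃ = 288.
All leading minors are positive, so H is positive definite: a local minimum.

local minimum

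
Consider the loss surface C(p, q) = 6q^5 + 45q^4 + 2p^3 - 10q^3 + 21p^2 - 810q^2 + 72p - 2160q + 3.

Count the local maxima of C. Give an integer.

C separates as a function of p plus a function of q, so ∇C=0 decouples.
∂C/∂p = 6(p + 3)(p + 4) = 0 at p ∈ {-4, -3}; ∂C/∂q = 30(q - 3)(q + 2)(q + 3)(q + 4) = 0 at q ∈ {-4, -3, -2, 3}.
The Hessian is diagonal: diag(C_pp, C_qq). Second derivatives: C_pp(-4)=-6, C_pp(-3)=6; C_qq(-4)=-420, C_qq(-3)=180, C_qq(-2)=-300, C_qq(3)=6300.
Local maxima occur where both diagonal entries negative: (-4, -4), (-4, -2). Count: 2.

2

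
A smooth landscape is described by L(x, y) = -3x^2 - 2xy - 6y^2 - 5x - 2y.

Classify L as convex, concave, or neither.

L is quadratic, so its Hessian is the constant matrix H = [[-6, -2], [-2, -12]].
det(H) = 68, tr(H) = -18.
det(H) > 0 and tr(H) < 0, so H is negative definite everywhere: concave.

concave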